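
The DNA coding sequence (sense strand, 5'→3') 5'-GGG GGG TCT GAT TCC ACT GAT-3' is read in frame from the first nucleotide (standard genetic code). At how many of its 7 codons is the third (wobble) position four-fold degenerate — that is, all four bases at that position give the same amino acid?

Codon 1 GGG (Gly): third position 4-fold.
Codon 2 GGG (Gly): third position 4-fold.
Codon 3 TCT (Ser): third position 4-fold.
Codon 4 GAT (Asp): third position 2-fold.
Codon 5 TCC (Ser): third position 4-fold.
Codon 6 ACT (Thr): third position 4-fold.
Codon 7 GAT (Asp): third position 2-fold.
Four-fold degenerate third positions: 5.

5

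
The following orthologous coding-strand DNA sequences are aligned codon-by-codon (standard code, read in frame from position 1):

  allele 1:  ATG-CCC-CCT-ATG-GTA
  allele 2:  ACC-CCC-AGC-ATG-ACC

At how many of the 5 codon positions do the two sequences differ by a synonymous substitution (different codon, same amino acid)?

0

Codon 1: ATG Met / ACC Thr — nonsynonymous.
Codon 2: CCC Pro / CCC Pro — identical.
Codon 3: CCT Pro / AGC Ser — nonsynonymous.
Codon 4: ATG Met / ATG Met — identical.
Codon 5: GTA Val / ACC Thr — nonsynonymous.
Synonymous differences: 0.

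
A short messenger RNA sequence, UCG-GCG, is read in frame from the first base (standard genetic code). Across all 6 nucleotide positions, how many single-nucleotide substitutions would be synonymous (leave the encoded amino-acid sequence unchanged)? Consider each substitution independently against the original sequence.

Codon 1 (UCG, Ser): 3 synonymous substitutions.
Codon 2 (GCG, Ala): 3 synonymous substitutions.
Total: 3 + 3 = 6.

6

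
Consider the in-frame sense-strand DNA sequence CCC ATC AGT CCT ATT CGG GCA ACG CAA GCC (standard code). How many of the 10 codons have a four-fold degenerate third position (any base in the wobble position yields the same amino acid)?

6

Codon 1 CCC (Pro): third position 4-fold.
Codon 2 ATC (Ile): third position 3-fold.
Codon 3 AGT (Ser): third position 2-fold.
Codon 4 CCT (Pro): third position 4-fold.
Codon 5 ATT (Ile): third position 3-fold.
Codon 6 CGG (Arg): third position 4-fold.
Codon 7 GCA (Ala): third position 4-fold.
Codon 8 ACG (Thr): third position 4-fold.
Codon 9 CAA (Gln): third position 2-fold.
Codon 10 GCC (Ala): third position 4-fold.
Four-fold degenerate third positions: 6.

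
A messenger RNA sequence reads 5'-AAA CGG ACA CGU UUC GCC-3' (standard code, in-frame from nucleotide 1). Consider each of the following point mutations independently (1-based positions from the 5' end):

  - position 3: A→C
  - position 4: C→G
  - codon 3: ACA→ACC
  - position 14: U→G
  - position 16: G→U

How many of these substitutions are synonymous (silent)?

Codon 1: AAA (Lys) → AAC (Asn) — missense.
Codon 2: CGG (Arg) → GGG (Gly) — missense.
Codon 3: ACA (Thr) → ACC (Thr) — synonymous.
Codon 5: UUC (Phe) → UGC (Cys) — missense.
Codon 6: GCC (Ala) → UCC (Ser) — missense.
Synonymous: 1 of 5.

1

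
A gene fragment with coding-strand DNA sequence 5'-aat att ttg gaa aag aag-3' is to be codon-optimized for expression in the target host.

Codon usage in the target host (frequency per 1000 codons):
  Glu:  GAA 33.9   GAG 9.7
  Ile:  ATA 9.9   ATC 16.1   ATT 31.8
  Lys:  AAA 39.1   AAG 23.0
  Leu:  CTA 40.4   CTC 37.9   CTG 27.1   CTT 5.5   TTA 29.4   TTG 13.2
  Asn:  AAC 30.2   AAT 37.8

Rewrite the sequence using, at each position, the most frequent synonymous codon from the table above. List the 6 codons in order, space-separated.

AAT ATT CTA GAA AAA AAA

Codon 1 (Asn): best is AAT at 37.8.
Codon 2 (Ile): best is ATT at 31.8.
Codon 3 (Leu): best is CTA at 40.4.
Codon 4 (Glu): best is GAA at 33.9.
Codon 5 (Lys): best is AAA at 39.1.
Codon 6 (Lys): best is AAA at 39.1.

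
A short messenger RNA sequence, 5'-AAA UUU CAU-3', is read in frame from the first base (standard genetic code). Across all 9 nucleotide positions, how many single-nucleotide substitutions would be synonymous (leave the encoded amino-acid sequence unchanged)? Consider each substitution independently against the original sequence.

Codon 1 (AAA, Lys): 1 synonymous substitution.
Codon 2 (UUU, Phe): 1 synonymous substitution.
Codon 3 (CAU, His): 1 synonymous substitution.
Total: 1 + 1 + 1 = 3.

3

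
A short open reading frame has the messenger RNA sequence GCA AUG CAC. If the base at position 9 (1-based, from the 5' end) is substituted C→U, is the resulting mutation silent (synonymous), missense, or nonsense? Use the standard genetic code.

Position 9 falls in codon 3: CAC → His.
After the substitution the codon is CAU → His.
Both encode His, so the change is synonymous.

silent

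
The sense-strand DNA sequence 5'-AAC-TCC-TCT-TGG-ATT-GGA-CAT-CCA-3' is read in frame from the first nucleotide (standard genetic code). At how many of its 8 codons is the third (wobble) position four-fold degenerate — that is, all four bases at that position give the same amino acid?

Codon 1 AAC (Asn): third position 2-fold.
Codon 2 TCC (Ser): third position 4-fold.
Codon 3 TCT (Ser): third position 4-fold.
Codon 4 TGG (Trp): third position 1-fold.
Codon 5 ATT (Ile): third position 3-fold.
Codon 6 GGA (Gly): third position 4-fold.
Codon 7 CAT (His): third position 2-fold.
Codon 8 CCA (Pro): third position 4-fold.
Four-fold degenerate third positions: 4.

4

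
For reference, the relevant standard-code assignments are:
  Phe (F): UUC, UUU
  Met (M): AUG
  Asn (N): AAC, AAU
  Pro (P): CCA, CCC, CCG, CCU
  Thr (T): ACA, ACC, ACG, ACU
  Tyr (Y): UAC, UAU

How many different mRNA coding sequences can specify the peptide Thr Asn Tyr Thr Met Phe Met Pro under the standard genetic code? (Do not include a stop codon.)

512

Thr: 4 codons.
Asn: 2 codons.
Tyr: 2 codons.
Thr: 4 codons.
Met: 1 codon.
Phe: 2 codons.
Met: 1 codon.
Pro: 4 codons.
4 × 2 × 2 × 4 × 1 × 2 × 1 × 4 = 512.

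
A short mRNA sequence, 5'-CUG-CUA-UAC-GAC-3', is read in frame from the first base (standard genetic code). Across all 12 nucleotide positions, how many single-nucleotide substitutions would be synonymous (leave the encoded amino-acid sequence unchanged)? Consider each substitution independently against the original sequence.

Codon 1 (CUG, Leu): 4 synonymous substitutions.
Codon 2 (CUA, Leu): 4 synonymous substitutions.
Codon 3 (UAC, Tyr): 1 synonymous substitution.
Codon 4 (GAC, Asp): 1 synonymous substitution.
Total: 4 + 4 + 1 + 1 = 10.

10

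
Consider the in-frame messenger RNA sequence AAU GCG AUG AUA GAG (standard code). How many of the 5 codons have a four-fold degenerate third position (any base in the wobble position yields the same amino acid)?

1

Codon 1 AAU (Asn): third position 2-fold.
Codon 2 GCG (Ala): third position 4-fold.
Codon 3 AUG (Met): third position 1-fold.
Codon 4 AUA (Ile): third position 3-fold.
Codon 5 GAG (Glu): third position 2-fold.
Four-fold degenerate third positions: 1.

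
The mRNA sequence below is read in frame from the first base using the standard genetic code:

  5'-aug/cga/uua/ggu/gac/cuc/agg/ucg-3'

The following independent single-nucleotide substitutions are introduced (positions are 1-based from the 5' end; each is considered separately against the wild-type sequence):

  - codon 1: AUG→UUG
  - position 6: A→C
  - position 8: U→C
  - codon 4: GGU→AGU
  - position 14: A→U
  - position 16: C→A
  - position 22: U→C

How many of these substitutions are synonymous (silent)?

1

Codon 1: AUG (Met) → UUG (Leu) — missense.
Codon 2: CGA (Arg) → CGC (Arg) — synonymous.
Codon 3: UUA (Leu) → UCA (Ser) — missense.
Codon 4: GGU (Gly) → AGU (Ser) — missense.
Codon 5: GAC (Asp) → GUC (Val) — missense.
Codon 6: CUC (Leu) → AUC (Ile) — missense.
Codon 8: UCG (Ser) → CCG (Pro) — missense.
Synonymous: 1 of 7.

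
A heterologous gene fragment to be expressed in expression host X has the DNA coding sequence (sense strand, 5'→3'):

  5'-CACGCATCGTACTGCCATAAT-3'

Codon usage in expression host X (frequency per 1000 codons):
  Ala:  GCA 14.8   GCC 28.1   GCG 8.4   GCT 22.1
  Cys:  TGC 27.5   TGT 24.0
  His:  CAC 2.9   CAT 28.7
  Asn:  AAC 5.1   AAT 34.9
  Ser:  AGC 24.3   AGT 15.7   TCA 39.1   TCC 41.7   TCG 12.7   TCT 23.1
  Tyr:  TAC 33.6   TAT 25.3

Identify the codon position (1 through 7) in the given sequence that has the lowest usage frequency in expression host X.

1

Codon 1 CAC (His): 2.9 per 1000.
Codon 2 GCA (Ala): 14.8 per 1000.
Codon 3 TCG (Ser): 12.7 per 1000.
Codon 4 TAC (Tyr): 33.6 per 1000.
Codon 5 TGC (Cys): 27.5 per 1000.
Codon 6 CAT (His): 28.7 per 1000.
Codon 7 AAT (Asn): 34.9 per 1000.
Lowest frequency is 2.9 at codon 1.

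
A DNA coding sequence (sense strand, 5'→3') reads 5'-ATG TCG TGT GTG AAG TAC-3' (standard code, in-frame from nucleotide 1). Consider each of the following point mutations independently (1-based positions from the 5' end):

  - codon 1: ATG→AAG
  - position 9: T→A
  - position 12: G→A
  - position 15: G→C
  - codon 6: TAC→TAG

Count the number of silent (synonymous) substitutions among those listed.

1

Codon 1: ATG (Met) → AAG (Lys) — missense.
Codon 3: TGT (Cys) → TGA (Stop) — nonsense.
Codon 4: GTG (Val) → GTA (Val) — synonymous.
Codon 5: AAG (Lys) → AAC (Asn) — missense.
Codon 6: TAC (Tyr) → TAG (Stop) — nonsense.
Synonymous: 1 of 5.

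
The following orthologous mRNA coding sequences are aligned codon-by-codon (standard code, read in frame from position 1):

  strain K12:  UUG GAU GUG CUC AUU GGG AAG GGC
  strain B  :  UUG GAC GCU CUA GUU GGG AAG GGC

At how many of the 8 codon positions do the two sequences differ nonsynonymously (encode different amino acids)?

2

Codon 1: UUG Leu / UUG Leu — identical.
Codon 2: GAU Asp / GAC Asp — synonymous.
Codon 3: GUG Val / GCU Ala — nonsynonymous.
Codon 4: CUC Leu / CUA Leu — synonymous.
Codon 5: AUU Ile / GUU Val — nonsynonymous.
Codon 6: GGG Gly / GGG Gly — identical.
Codon 7: AAG Lys / AAG Lys — identical.
Codon 8: GGC Gly / GGC Gly — identical.
Nonsynonymous differences: 2.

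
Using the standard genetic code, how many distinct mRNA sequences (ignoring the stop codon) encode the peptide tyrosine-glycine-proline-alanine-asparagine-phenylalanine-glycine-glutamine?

4096

Tyr: 2 codons.
Gly: 4 codons.
Pro: 4 codons.
Ala: 4 codons.
Asn: 2 codons.
Phe: 2 codons.
Gly: 4 codons.
Gln: 2 codons.
2 × 4 × 4 × 4 × 2 × 2 × 4 × 2 = 4096.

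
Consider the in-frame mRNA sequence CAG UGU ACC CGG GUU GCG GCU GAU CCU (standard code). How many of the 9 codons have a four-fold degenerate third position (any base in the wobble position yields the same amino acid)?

6

Codon 1 CAG (Gln): third position 2-fold.
Codon 2 UGU (Cys): third position 2-fold.
Codon 3 ACC (Thr): third position 4-fold.
Codon 4 CGG (Arg): third position 4-fold.
Codon 5 GUU (Val): third position 4-fold.
Codon 6 GCG (Ala): third position 4-fold.
Codon 7 GCU (Ala): third position 4-fold.
Codon 8 GAU (Asp): third position 2-fold.
Codon 9 CCU (Pro): third position 4-fold.
Four-fold degenerate third positions: 6.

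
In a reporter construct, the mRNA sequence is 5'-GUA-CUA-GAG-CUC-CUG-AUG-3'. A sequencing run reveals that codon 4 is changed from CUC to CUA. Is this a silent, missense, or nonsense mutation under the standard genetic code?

Position 12 falls in codon 4: CUC → Leu.
After the substitution the codon is CUA → Leu.
Both encode Leu, so the change is synonymous.

silent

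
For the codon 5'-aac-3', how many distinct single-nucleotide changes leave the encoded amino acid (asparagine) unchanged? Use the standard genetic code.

1

Position 1: none → 0 synonymous.
Position 2: none → 0 synonymous.
Position 3: AAT → 1 synonymous.
Total: 0 + 0 + 1 = 1.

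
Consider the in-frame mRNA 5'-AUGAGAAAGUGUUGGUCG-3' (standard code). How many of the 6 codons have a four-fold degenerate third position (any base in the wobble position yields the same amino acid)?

1

Codon 1 AUG (Met): third position 1-fold.
Codon 2 AGA (Arg): third position 2-fold.
Codon 3 AAG (Lys): third position 2-fold.
Codon 4 UGU (Cys): third position 2-fold.
Codon 5 UGG (Trp): third position 1-fold.
Codon 6 UCG (Ser): third position 4-fold.
Four-fold degenerate third positions: 1.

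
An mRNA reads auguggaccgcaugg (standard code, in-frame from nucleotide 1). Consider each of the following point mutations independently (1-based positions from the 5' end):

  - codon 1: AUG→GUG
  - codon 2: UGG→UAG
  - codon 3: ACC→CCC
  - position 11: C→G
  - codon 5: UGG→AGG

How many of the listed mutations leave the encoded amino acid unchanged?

0

Codon 1: AUG (Met) → GUG (Val) — missense.
Codon 2: UGG (Trp) → UAG (Stop) — nonsense.
Codon 3: ACC (Thr) → CCC (Pro) — missense.
Codon 4: GCA (Ala) → GGA (Gly) — missense.
Codon 5: UGG (Trp) → AGG (Arg) — missense.
Synonymous: 0 of 5.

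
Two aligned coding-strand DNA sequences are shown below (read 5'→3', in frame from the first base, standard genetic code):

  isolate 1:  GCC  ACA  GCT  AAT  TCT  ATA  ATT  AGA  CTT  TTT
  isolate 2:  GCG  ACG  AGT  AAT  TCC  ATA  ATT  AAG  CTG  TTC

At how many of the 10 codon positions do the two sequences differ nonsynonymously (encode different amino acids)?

2

Codon 1: GCC Ala / GCG Ala — synonymous.
Codon 2: ACA Thr / ACG Thr — synonymous.
Codon 3: GCT Ala / AGT Ser — nonsynonymous.
Codon 4: AAT Asn / AAT Asn — identical.
Codon 5: TCT Ser / TCC Ser — synonymous.
Codon 6: ATA Ile / ATA Ile — identical.
Codon 7: ATT Ile / ATT Ile — identical.
Codon 8: AGA Arg / AAG Lys — nonsynonymous.
Codon 9: CTT Leu / CTG Leu — synonymous.
Codon 10: TTT Phe / TTC Phe — synonymous.
Nonsynonymous differences: 2.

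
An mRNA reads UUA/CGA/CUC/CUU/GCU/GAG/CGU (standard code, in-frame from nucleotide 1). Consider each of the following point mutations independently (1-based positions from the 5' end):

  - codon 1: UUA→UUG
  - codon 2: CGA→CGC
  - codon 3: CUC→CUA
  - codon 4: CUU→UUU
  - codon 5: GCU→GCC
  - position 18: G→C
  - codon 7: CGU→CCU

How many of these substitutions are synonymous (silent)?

4

Codon 1: UUA (Leu) → UUG (Leu) — synonymous.
Codon 2: CGA (Arg) → CGC (Arg) — synonymous.
Codon 3: CUC (Leu) → CUA (Leu) — synonymous.
Codon 4: CUU (Leu) → UUU (Phe) — missense.
Codon 5: GCU (Ala) → GCC (Ala) — synonymous.
Codon 6: GAG (Glu) → GAC (Asp) — missense.
Codon 7: CGU (Arg) → CCU (Pro) — missense.
Synonymous: 4 of 7.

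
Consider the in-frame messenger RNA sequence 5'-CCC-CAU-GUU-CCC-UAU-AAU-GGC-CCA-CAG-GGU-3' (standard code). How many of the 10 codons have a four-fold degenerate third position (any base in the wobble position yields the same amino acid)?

6

Codon 1 CCC (Pro): third position 4-fold.
Codon 2 CAU (His): third position 2-fold.
Codon 3 GUU (Val): third position 4-fold.
Codon 4 CCC (Pro): third position 4-fold.
Codon 5 UAU (Tyr): third position 2-fold.
Codon 6 AAU (Asn): third position 2-fold.
Codon 7 GGC (Gly): third position 4-fold.
Codon 8 CCA (Pro): third position 4-fold.
Codon 9 CAG (Gln): third position 2-fold.
Codon 10 GGU (Gly): third position 4-fold.
Four-fold degenerate third positions: 6.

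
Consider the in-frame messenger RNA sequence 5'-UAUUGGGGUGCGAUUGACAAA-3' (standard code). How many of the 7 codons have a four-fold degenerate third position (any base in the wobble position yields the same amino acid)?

2

Codon 1 UAU (Tyr): third position 2-fold.
Codon 2 UGG (Trp): third position 1-fold.
Codon 3 GGU (Gly): third position 4-fold.
Codon 4 GCG (Ala): third position 4-fold.
Codon 5 AUU (Ile): third position 3-fold.
Codon 6 GAC (Asp): third position 2-fold.
Codon 7 AAA (Lys): third position 2-fold.
Four-fold degenerate third positions: 2.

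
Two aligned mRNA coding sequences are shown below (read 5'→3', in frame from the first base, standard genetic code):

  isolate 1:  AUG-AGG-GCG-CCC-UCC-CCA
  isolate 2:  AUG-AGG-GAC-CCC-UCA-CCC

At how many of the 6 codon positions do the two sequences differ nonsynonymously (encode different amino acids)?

Codon 1: AUG Met / AUG Met — identical.
Codon 2: AGG Arg / AGG Arg — identical.
Codon 3: GCG Ala / GAC Asp — nonsynonymous.
Codon 4: CCC Pro / CCC Pro — identical.
Codon 5: UCC Ser / UCA Ser — synonymous.
Codon 6: CCA Pro / CCC Pro — synonymous.
Nonsynonymous differences: 1.

1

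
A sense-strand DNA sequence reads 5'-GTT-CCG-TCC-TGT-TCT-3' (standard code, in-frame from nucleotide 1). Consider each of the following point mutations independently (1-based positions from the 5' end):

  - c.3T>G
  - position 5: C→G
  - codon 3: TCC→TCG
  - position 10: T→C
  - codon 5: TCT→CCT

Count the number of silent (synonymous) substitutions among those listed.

2

Codon 1: GTT (Val) → GTG (Val) — synonymous.
Codon 2: CCG (Pro) → CGG (Arg) — missense.
Codon 3: TCC (Ser) → TCG (Ser) — synonymous.
Codon 4: TGT (Cys) → CGT (Arg) — missense.
Codon 5: TCT (Ser) → CCT (Pro) — missense.
Synonymous: 2 of 5.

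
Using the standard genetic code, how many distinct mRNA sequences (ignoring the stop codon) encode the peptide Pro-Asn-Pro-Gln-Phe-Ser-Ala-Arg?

Pro: 4 codons.
Asn: 2 codons.
Pro: 4 codons.
Gln: 2 codons.
Phe: 2 codons.
Ser: 6 codons.
Ala: 4 codons.
Arg: 6 codons.
4 × 2 × 4 × 2 × 2 × 6 × 4 × 6 = 18432.

18432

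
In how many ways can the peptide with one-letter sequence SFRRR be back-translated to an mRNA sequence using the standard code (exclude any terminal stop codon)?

2592

Ser: 6 codons.
Phe: 2 codons.
Arg: 6 codons.
Arg: 6 codons.
Arg: 6 codons.
6 × 2 × 6 × 6 × 6 = 2592.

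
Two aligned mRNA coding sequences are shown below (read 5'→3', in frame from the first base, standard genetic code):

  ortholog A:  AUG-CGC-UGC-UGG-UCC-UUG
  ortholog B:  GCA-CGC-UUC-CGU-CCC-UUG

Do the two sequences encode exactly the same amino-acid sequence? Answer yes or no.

no

Codon 1: AUG Met / GCA Ala — nonsynonymous.
Codon 2: CGC Arg / CGC Arg — identical.
Codon 3: UGC Cys / UUC Phe — nonsynonymous.
Codon 4: UGG Trp / CGU Arg — nonsynonymous.
Codon 5: UCC Ser / CCC Pro — nonsynonymous.
Codon 6: UUG Leu / UUG Leu — identical.
Nonsynonymous differences: 4 → different protein.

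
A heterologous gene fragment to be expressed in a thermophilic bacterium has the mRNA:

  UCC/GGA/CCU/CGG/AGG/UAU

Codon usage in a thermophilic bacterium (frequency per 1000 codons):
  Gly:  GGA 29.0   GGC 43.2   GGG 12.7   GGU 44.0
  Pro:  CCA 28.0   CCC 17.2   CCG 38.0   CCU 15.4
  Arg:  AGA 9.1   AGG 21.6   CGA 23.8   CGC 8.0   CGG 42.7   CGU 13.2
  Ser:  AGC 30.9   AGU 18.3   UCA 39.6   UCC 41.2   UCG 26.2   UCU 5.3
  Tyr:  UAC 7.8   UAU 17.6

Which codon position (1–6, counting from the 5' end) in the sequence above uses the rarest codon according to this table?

Codon 1 UCC (Ser): 41.2 per 1000.
Codon 2 GGA (Gly): 29.0 per 1000.
Codon 3 CCU (Pro): 15.4 per 1000.
Codon 4 CGG (Arg): 42.7 per 1000.
Codon 5 AGG (Arg): 21.6 per 1000.
Codon 6 UAU (Tyr): 17.6 per 1000.
Lowest frequency is 15.4 at codon 3.

3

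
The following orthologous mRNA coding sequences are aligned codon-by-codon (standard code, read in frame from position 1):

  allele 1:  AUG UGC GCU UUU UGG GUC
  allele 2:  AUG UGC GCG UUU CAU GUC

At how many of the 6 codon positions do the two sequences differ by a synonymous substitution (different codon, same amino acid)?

1

Codon 1: AUG Met / AUG Met — identical.
Codon 2: UGC Cys / UGC Cys — identical.
Codon 3: GCU Ala / GCG Ala — synonymous.
Codon 4: UUU Phe / UUU Phe — identical.
Codon 5: UGG Trp / CAU His — nonsynonymous.
Codon 6: GUC Val / GUC Val — identical.
Synonymous differences: 1.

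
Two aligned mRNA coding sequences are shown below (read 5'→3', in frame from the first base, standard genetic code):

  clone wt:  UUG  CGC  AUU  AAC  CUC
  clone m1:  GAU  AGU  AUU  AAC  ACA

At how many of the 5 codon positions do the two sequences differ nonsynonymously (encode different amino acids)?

Codon 1: UUG Leu / GAU Asp — nonsynonymous.
Codon 2: CGC Arg / AGU Ser — nonsynonymous.
Codon 3: AUU Ile / AUU Ile — identical.
Codon 4: AAC Asn / AAC Asn — identical.
Codon 5: CUC Leu / ACA Thr — nonsynonymous.
Nonsynonymous differences: 3.

3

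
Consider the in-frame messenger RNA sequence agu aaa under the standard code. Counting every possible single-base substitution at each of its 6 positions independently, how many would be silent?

Codon 1 (AGU, Ser): 1 synonymous substitution.
Codon 2 (AAA, Lys): 1 synonymous substitution.
Total: 1 + 1 = 2.

2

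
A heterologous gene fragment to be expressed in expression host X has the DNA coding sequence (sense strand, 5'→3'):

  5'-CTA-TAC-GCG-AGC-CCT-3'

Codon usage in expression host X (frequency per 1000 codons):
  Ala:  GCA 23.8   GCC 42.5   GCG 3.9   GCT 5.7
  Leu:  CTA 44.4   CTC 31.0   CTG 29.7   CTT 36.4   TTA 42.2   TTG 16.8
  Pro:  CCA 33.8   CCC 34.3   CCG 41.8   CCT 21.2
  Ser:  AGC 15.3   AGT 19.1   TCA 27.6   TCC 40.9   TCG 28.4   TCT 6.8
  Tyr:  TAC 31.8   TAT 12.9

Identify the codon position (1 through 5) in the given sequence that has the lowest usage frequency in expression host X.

Codon 1 CTA (Leu): 44.4 per 1000.
Codon 2 TAC (Tyr): 31.8 per 1000.
Codon 3 GCG (Ala): 3.9 per 1000.
Codon 4 AGC (Ser): 15.3 per 1000.
Codon 5 CCT (Pro): 21.2 per 1000.
Lowest frequency is 3.9 at codon 3.

3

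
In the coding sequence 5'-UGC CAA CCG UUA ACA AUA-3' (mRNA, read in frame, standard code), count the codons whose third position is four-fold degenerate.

2

Codon 1 UGC (Cys): third position 2-fold.
Codon 2 CAA (Gln): third position 2-fold.
Codon 3 CCG (Pro): third position 4-fold.
Codon 4 UUA (Leu): third position 2-fold.
Codon 5 ACA (Thr): third position 4-fold.
Codon 6 AUA (Ile): third position 3-fold.
Four-fold degenerate third positions: 2.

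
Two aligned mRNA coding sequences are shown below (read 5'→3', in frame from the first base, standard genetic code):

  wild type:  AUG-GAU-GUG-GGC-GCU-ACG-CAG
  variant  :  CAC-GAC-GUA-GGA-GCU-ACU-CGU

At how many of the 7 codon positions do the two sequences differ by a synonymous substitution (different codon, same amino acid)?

4

Codon 1: AUG Met / CAC His — nonsynonymous.
Codon 2: GAU Asp / GAC Asp — synonymous.
Codon 3: GUG Val / GUA Val — synonymous.
Codon 4: GGC Gly / GGA Gly — synonymous.
Codon 5: GCU Ala / GCU Ala — identical.
Codon 6: ACG Thr / ACU Thr — synonymous.
Codon 7: CAG Gln / CGU Arg — nonsynonymous.
Synonymous differences: 4.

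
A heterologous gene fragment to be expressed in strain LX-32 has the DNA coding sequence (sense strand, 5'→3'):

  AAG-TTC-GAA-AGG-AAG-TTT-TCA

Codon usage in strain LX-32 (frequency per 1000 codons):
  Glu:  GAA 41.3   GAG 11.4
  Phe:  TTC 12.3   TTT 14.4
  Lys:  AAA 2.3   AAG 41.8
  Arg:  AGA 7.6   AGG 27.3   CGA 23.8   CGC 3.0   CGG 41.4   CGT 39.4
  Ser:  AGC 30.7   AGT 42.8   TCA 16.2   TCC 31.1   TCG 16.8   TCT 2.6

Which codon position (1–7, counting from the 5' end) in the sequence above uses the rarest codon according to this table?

Codon 1 AAG (Lys): 41.8 per 1000.
Codon 2 TTC (Phe): 12.3 per 1000.
Codon 3 GAA (Glu): 41.3 per 1000.
Codon 4 AGG (Arg): 27.3 per 1000.
Codon 5 AAG (Lys): 41.8 per 1000.
Codon 6 TTT (Phe): 14.4 per 1000.
Codon 7 TCA (Ser): 16.2 per 1000.
Lowest frequency is 12.3 at codon 2.

2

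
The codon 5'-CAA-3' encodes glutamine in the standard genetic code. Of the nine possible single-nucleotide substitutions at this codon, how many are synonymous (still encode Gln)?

Position 1: none → 0 synonymous.
Position 2: none → 0 synonymous.
Position 3: CAG → 1 synonymous.
Total: 0 + 0 + 1 = 1.

1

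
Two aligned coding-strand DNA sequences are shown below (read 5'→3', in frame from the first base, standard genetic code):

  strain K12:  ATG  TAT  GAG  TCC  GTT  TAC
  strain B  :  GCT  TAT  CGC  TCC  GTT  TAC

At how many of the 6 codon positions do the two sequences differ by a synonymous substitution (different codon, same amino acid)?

0

Codon 1: ATG Met / GCT Ala — nonsynonymous.
Codon 2: TAT Tyr / TAT Tyr — identical.
Codon 3: GAG Glu / CGC Arg — nonsynonymous.
Codon 4: TCC Ser / TCC Ser — identical.
Codon 5: GTT Val / GTT Val — identical.
Codon 6: TAC Tyr / TAC Tyr — identical.
Synonymous differences: 0.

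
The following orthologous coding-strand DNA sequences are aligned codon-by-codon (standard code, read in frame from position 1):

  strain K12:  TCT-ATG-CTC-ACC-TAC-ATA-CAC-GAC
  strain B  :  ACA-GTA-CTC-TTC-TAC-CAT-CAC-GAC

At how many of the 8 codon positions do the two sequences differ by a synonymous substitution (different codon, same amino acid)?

0

Codon 1: TCT Ser / ACA Thr — nonsynonymous.
Codon 2: ATG Met / GTA Val — nonsynonymous.
Codon 3: CTC Leu / CTC Leu — identical.
Codon 4: ACC Thr / TTC Phe — nonsynonymous.
Codon 5: TAC Tyr / TAC Tyr — identical.
Codon 6: ATA Ile / CAT His — nonsynonymous.
Codon 7: CAC His / CAC His — identical.
Codon 8: GAC Asp / GAC Asp — identical.
Synonymous differences: 0.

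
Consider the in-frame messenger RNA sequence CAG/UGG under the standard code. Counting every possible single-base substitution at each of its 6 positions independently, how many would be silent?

Codon 1 (CAG, Gln): 1 synonymous substitution.
Codon 2 (UGG, Trp): 0 synonymous substitutions.
Total: 1 + 0 = 1.

1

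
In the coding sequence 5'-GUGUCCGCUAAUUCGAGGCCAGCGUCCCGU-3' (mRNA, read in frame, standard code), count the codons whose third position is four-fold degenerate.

Codon 1 GUG (Val): third position 4-fold.
Codon 2 UCC (Ser): third position 4-fold.
Codon 3 GCU (Ala): third position 4-fold.
Codon 4 AAU (Asn): third position 2-fold.
Codon 5 UCG (Ser): third position 4-fold.
Codon 6 AGG (Arg): third position 2-fold.
Codon 7 CCA (Pro): third position 4-fold.
Codon 8 GCG (Ala): third position 4-fold.
Codon 9 UCC (Ser): third position 4-fold.
Codon 10 CGU (Arg): third position 4-fold.
Four-fold degenerate third positions: 8.

8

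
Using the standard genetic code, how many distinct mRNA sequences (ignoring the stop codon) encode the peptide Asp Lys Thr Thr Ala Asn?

512

Asp: 2 codons.
Lys: 2 codons.
Thr: 4 codons.
Thr: 4 codons.
Ala: 4 codons.
Asn: 2 codons.
2 × 2 × 4 × 4 × 4 × 2 = 512.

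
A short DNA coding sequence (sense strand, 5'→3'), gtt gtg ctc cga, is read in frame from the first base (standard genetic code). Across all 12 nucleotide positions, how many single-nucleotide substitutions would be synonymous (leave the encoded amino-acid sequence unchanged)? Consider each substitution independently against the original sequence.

13

Codon 1 (GTT, Val): 3 synonymous substitutions.
Codon 2 (GTG, Val): 3 synonymous substitutions.
Codon 3 (CTC, Leu): 3 synonymous substitutions.
Codon 4 (CGA, Arg): 4 synonymous substitutions.
Total: 3 + 3 + 3 + 4 = 13.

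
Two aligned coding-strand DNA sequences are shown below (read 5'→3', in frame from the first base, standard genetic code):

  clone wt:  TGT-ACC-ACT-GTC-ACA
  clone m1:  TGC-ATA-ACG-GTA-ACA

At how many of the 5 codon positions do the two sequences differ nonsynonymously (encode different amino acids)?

1

Codon 1: TGT Cys / TGC Cys — synonymous.
Codon 2: ACC Thr / ATA Ile — nonsynonymous.
Codon 3: ACT Thr / ACG Thr — synonymous.
Codon 4: GTC Val / GTA Val — synonymous.
Codon 5: ACA Thr / ACA Thr — identical.
Nonsynonymous differences: 1.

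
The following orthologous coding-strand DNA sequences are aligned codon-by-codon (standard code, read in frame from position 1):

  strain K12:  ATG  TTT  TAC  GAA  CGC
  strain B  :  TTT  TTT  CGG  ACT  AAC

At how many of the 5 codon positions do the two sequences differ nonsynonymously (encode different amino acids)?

Codon 1: ATG Met / TTT Phe — nonsynonymous.
Codon 2: TTT Phe / TTT Phe — identical.
Codon 3: TAC Tyr / CGG Arg — nonsynonymous.
Codon 4: GAA Glu / ACT Thr — nonsynonymous.
Codon 5: CGC Arg / AAC Asn — nonsynonymous.
Nonsynonymous differences: 4.

4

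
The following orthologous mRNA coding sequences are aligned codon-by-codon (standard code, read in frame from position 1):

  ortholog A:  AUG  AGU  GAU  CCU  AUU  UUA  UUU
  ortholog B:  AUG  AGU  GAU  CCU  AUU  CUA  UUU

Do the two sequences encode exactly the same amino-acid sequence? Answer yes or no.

Codon 1: AUG Met / AUG Met — identical.
Codon 2: AGU Ser / AGU Ser — identical.
Codon 3: GAU Asp / GAU Asp — identical.
Codon 4: CCU Pro / CCU Pro — identical.
Codon 5: AUU Ile / AUU Ile — identical.
Codon 6: UUA Leu / CUA Leu — synonymous.
Codon 7: UUU Phe / UUU Phe — identical.
Nonsynonymous differences: 0 → same protein.

yes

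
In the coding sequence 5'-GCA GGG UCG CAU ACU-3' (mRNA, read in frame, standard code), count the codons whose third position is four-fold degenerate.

Codon 1 GCA (Ala): third position 4-fold.
Codon 2 GGG (Gly): third position 4-fold.
Codon 3 UCG (Ser): third position 4-fold.
Codon 4 CAU (His): third position 2-fold.
Codon 5 ACU (Thr): third position 4-fold.
Four-fold degenerate third positions: 4.

4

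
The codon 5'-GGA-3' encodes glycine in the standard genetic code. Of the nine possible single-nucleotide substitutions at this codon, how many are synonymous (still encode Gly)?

Position 1: none → 0 synonymous.
Position 2: none → 0 synonymous.
Position 3: GGU, GGC, GGG → 3 synonymous.
Total: 0 + 0 + 3 = 3.

3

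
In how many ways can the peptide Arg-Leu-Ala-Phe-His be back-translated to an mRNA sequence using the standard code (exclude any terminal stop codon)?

Arg: 6 codons.
Leu: 6 codons.
Ala: 4 codons.
Phe: 2 codons.
His: 2 codons.
6 × 6 × 4 × 2 × 2 = 576.

576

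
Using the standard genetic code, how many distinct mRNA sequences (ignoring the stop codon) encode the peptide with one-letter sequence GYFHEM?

64

Gly: 4 codons.
Tyr: 2 codons.
Phe: 2 codons.
His: 2 codons.
Glu: 2 codons.
Met: 1 codon.
4 × 2 × 2 × 2 × 2 × 1 = 64.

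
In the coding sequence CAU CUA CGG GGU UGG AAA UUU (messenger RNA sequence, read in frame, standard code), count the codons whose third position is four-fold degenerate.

3

Codon 1 CAU (His): third position 2-fold.
Codon 2 CUA (Leu): third position 4-fold.
Codon 3 CGG (Arg): third position 4-fold.
Codon 4 GGU (Gly): third position 4-fold.
Codon 5 UGG (Trp): third position 1-fold.
Codon 6 AAA (Lys): third position 2-fold.
Codon 7 UUU (Phe): third position 2-fold.
Four-fold degenerate third positions: 3.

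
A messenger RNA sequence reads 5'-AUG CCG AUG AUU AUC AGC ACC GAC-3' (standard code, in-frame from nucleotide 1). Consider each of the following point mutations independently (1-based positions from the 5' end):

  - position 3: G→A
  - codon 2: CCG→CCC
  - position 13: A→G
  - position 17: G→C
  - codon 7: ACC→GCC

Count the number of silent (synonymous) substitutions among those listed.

Codon 1: AUG (Met) → AUA (Ile) — missense.
Codon 2: CCG (Pro) → CCC (Pro) — synonymous.
Codon 5: AUC (Ile) → GUC (Val) — missense.
Codon 6: AGC (Ser) → ACC (Thr) — missense.
Codon 7: ACC (Thr) → GCC (Ala) — missense.
Synonymous: 1 of 5.

1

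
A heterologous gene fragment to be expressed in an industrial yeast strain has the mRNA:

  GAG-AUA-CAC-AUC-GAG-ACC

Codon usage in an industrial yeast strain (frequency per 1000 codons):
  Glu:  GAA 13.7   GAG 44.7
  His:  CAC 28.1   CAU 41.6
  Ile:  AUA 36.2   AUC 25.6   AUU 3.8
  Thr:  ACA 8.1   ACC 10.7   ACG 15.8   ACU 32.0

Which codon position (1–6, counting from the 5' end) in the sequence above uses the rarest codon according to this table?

6

Codon 1 GAG (Glu): 44.7 per 1000.
Codon 2 AUA (Ile): 36.2 per 1000.
Codon 3 CAC (His): 28.1 per 1000.
Codon 4 AUC (Ile): 25.6 per 1000.
Codon 5 GAG (Glu): 44.7 per 1000.
Codon 6 ACC (Thr): 10.7 per 1000.
Lowest frequency is 10.7 at codon 6.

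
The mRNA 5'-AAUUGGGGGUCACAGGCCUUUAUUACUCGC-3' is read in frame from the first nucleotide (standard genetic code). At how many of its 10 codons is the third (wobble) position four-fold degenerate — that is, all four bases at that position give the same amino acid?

5

Codon 1 AAU (Asn): third position 2-fold.
Codon 2 UGG (Trp): third position 1-fold.
Codon 3 GGG (Gly): third position 4-fold.
Codon 4 UCA (Ser): third position 4-fold.
Codon 5 CAG (Gln): third position 2-fold.
Codon 6 GCC (Ala): third position 4-fold.
Codon 7 UUU (Phe): third position 2-fold.
Codon 8 AUU (Ile): third position 3-fold.
Codon 9 ACU (Thr): third position 4-fold.
Codon 10 CGC (Arg): third position 4-fold.
Four-fold degenerate third positions: 5.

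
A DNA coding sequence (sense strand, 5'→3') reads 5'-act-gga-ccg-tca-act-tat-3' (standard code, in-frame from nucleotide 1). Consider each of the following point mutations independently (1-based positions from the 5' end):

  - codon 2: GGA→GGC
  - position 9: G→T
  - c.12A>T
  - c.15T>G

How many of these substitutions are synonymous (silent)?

Codon 2: GGA (Gly) → GGC (Gly) — synonymous.
Codon 3: CCG (Pro) → CCT (Pro) — synonymous.
Codon 4: TCA (Ser) → TCT (Ser) — synonymous.
Codon 5: ACT (Thr) → ACG (Thr) — synonymous.
Synonymous: 4 of 4.

4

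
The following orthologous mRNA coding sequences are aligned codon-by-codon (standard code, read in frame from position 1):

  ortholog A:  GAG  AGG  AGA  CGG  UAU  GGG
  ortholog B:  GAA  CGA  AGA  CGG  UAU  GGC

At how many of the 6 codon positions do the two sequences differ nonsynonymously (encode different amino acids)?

0

Codon 1: GAG Glu / GAA Glu — synonymous.
Codon 2: AGG Arg / CGA Arg — synonymous.
Codon 3: AGA Arg / AGA Arg — identical.
Codon 4: CGG Arg / CGG Arg — identical.
Codon 5: UAU Tyr / UAU Tyr — identical.
Codon 6: GGG Gly / GGC Gly — synonymous.
Nonsynonymous differences: 0.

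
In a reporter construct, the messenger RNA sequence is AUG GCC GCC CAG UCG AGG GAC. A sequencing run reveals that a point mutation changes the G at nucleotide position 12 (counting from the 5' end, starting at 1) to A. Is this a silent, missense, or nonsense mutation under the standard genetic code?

silent

Position 12 falls in codon 4: CAG → Gln.
After the substitution the codon is CAA → Gln.
Both encode Gln, so the change is synonymous.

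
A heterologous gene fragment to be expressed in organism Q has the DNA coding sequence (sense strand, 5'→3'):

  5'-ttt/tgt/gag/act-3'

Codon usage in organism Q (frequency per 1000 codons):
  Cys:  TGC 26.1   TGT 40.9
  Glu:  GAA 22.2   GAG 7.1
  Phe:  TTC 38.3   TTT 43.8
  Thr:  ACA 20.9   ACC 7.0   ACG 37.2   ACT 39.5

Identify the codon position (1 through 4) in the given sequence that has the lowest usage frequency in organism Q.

Codon 1 TTT (Phe): 43.8 per 1000.
Codon 2 TGT (Cys): 40.9 per 1000.
Codon 3 GAG (Glu): 7.1 per 1000.
Codon 4 ACT (Thr): 39.5 per 1000.
Lowest frequency is 7.1 at codon 3.

3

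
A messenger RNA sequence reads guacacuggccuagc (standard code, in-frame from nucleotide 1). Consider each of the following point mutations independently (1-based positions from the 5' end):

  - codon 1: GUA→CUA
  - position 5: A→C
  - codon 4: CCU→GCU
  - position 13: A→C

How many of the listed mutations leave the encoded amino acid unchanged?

Codon 1: GUA (Val) → CUA (Leu) — missense.
Codon 2: CAC (His) → CCC (Pro) — missense.
Codon 4: CCU (Pro) → GCU (Ala) — missense.
Codon 5: AGC (Ser) → CGC (Arg) — missense.
Synonymous: 0 of 4.

0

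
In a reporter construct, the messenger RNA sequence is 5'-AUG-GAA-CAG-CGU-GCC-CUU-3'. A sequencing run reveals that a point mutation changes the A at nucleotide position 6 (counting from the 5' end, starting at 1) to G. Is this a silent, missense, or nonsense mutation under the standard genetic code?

Position 6 falls in codon 2: GAA → Glu.
After the substitution the codon is GAG → Glu.
Both encode Glu, so the change is synonymous.

silent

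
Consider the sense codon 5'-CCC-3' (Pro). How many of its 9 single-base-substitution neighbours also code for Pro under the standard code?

Position 1: none → 0 synonymous.
Position 2: none → 0 synonymous.
Position 3: CCT, CCA, CCG → 3 synonymous.
Total: 0 + 0 + 3 = 3.

3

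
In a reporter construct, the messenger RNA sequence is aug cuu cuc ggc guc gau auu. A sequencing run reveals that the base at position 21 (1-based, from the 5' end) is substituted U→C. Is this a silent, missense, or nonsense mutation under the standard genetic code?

silent

Position 21 falls in codon 7: AUU → Ile.
After the substitution the codon is AUC → Ile.
Both encode Ile, so the change is synonymous.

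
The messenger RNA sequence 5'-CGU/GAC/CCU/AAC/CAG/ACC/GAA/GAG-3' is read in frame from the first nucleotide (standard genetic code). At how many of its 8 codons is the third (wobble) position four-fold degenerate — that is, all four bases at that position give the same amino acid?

Codon 1 CGU (Arg): third position 4-fold.
Codon 2 GAC (Asp): third position 2-fold.
Codon 3 CCU (Pro): third position 4-fold.
Codon 4 AAC (Asn): third position 2-fold.
Codon 5 CAG (Gln): third position 2-fold.
Codon 6 ACC (Thr): third position 4-fold.
Codon 7 GAA (Glu): third position 2-fold.
Codon 8 GAG (Glu): third position 2-fold.
Four-fold degenerate third positions: 3.

3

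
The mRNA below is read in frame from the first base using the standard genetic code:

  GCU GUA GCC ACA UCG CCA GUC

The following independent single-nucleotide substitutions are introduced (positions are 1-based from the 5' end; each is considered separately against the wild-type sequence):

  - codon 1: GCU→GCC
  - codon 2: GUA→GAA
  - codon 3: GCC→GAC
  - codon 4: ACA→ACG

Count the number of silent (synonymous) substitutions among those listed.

2

Codon 1: GCU (Ala) → GCC (Ala) — synonymous.
Codon 2: GUA (Val) → GAA (Glu) — missense.
Codon 3: GCC (Ala) → GAC (Asp) — missense.
Codon 4: ACA (Thr) → ACG (Thr) — synonymous.
Synonymous: 2 of 4.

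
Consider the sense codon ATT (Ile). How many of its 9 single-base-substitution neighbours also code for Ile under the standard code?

Position 1: none → 0 synonymous.
Position 2: none → 0 synonymous.
Position 3: ATC, ATA → 2 synonymous.
Total: 0 + 0 + 2 = 2.

2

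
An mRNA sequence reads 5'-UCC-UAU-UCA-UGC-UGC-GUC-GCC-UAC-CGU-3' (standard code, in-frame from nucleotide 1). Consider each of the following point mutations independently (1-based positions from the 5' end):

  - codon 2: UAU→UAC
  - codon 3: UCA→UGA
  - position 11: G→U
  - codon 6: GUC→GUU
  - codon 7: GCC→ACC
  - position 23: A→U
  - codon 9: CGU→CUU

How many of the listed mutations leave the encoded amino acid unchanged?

Codon 2: UAU (Tyr) → UAC (Tyr) — synonymous.
Codon 3: UCA (Ser) → UGA (Stop) — nonsense.
Codon 4: UGC (Cys) → UUC (Phe) — missense.
Codon 6: GUC (Val) → GUU (Val) — synonymous.
Codon 7: GCC (Ala) → ACC (Thr) — missense.
Codon 8: UAC (Tyr) → UUC (Phe) — missense.
Codon 9: CGU (Arg) → CUU (Leu) — missense.
Synonymous: 2 of 7.

2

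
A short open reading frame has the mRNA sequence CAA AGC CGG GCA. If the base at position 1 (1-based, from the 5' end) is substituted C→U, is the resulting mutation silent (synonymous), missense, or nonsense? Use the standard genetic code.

nonsense

Position 1 falls in codon 1: CAA → Gln.
After the substitution the codon is UAA → Stop.
The new codon is a stop codon, so this is a nonsense mutation.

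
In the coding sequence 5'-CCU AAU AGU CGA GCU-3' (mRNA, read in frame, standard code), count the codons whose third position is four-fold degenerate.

3

Codon 1 CCU (Pro): third position 4-fold.
Codon 2 AAU (Asn): third position 2-fold.
Codon 3 AGU (Ser): third position 2-fold.
Codon 4 CGA (Arg): third position 4-fold.
Codon 5 GCU (Ala): third position 4-fold.
Four-fold degenerate third positions: 3.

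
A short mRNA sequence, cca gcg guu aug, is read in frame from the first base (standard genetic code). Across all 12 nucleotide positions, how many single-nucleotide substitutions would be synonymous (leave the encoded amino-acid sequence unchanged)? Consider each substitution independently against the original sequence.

9

Codon 1 (CCA, Pro): 3 synonymous substitutions.
Codon 2 (GCG, Ala): 3 synonymous substitutions.
Codon 3 (GUU, Val): 3 synonymous substitutions.
Codon 4 (AUG, Met): 0 synonymous substitutions.
Total: 3 + 3 + 3 + 0 = 9.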